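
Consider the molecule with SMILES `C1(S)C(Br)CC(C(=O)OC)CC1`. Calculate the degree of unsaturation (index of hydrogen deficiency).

Atom tally by fragment:
  cyclohexane ring core → C:6 H:12
  (− 3 ring H displaced by substituents)
  + SH → S:1 H:1
  + Br → Br:1
  + COOCH3 → C:2 H:3 O:2
Element totals:
  C: 8
  H: 13
  Br: 1
  O: 2
  S: 1
Molecular formula: C8H13BrO2S.
DoU = (2C + 2 + N − H − X) / 2 = (2·8 + 2 + 0 − 13 − 1) / 2 = 2.

2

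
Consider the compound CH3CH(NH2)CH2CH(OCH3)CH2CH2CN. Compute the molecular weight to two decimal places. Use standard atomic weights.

156.23 g/mol

Atom tally by fragment:
  CH3 → C:1 H:3
  CH(NH2) → C:1 H:3 N:1
  CH2 → C:1 H:2
  CH(OCH3) → C:2 H:4 O:1
  CH2 → C:1 H:2
  CH2CN → C:2 H:2 N:1
Element totals:
  C: 8
  H: 16
  N: 2
  O: 1
Molecular formula: C8H16N2O.
  M = 8(12.011) + 16(1.008) + 2(14.007) + 15.999
    = 96.088 + 16.128 + 28.014 + 15.999 = 156.229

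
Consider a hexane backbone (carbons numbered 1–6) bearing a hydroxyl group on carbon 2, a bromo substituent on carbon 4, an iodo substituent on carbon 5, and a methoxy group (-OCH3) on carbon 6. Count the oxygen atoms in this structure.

2

Atom tally by fragment:
  CH3 → C:1 H:3
  CH(OH) → C:1 H:2 O:1
  CH2 → C:1 H:2
  CH(Br) → C:1 H:1 Br:1
  CH(I) → C:1 H:1 I:1
  CH2OCH3 → C:2 H:5 O:1
Element totals:
  C: 7
  H: 14
  Br: 1
  I: 1
  O: 2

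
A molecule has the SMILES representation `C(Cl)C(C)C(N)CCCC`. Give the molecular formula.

Atom tally by fragment:
  ClCH2 → C:1 H:2 Cl:1
  CH(CH3) → C:2 H:4
  CH(NH2) → C:1 H:3 N:1
  CH2 → C:1 H:2
  CH2 → C:1 H:2
  CH2 → C:1 H:2
  CH3 → C:1 H:3
Element totals:
  C: 8
  H: 18
  Cl: 1
  N: 1

C8H18ClN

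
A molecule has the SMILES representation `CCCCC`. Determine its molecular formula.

C5H12

Atom tally by fragment:
  CH3 → C:1 H:3
  CH2 → C:1 H:2
  CH2 → C:1 H:2
  CH2 → C:1 H:2
  CH3 → C:1 H:3
Element totals:
  C: 5
  H: 12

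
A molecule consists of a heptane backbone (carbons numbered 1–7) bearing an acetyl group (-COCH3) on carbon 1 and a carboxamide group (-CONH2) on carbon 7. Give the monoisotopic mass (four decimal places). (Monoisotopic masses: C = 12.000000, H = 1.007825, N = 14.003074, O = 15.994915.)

Atom tally by fragment:
  CH3COCH2 → C:3 H:5 O:1
  CH2 → C:1 H:2
  CH2 → C:1 H:2
  CH2 → C:1 H:2
  CH2 → C:1 H:2
  CH2 → C:1 H:2
  CH2CONH2 → C:2 H:4 O:1 N:1
Element totals:
  C: 10
  H: 19
  N: 1
  O: 2
Molecular formula: C10H19NO2.
  M = 10(12.0) + 19(1.007825) + 14.003074 + 2(15.994915)
    = 120.000000 + 19.148675 + 14.003074 + 31.989830 = 185.141579

185.1416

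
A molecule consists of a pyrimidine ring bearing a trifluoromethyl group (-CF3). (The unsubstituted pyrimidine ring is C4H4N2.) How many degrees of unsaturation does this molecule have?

Atom tally by fragment:
  pyrimidine ring core → C:4 H:4 N:2
  (− 1 ring H displaced by substituents)
  + CF3 → C:1 F:3
Element totals:
  C: 5
  H: 3
  F: 3
  N: 2
Molecular formula: C5H3F3N2.
DoU = (2C + 2 + N − H − X) / 2 = (2·5 + 2 + 2 − 3 − 3) / 2 = 4.

4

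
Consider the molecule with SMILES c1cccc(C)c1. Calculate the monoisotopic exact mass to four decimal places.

Atom tally by fragment:
  benzene ring core → C:6 H:6
  (− 1 ring H displaced by substituents)
  + CH3 → C:1 H:3
Element totals:
  C: 7
  H: 8
Molecular formula: C7H8.
  M = 7(12.0) + 8(1.007825)
    = 84.000000 + 8.062600 = 92.062600

92.0626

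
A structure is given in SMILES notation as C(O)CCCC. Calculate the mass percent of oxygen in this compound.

Atom tally by fragment:
  HOCH2 → C:1 H:3 O:1
  CH2 → C:1 H:2
  CH2 → C:1 H:2
  CH2 → C:1 H:2
  CH3 → C:1 H:3
Element totals:
  C: 5
  H: 12
  O: 1
Molecular formula: C5H12O.
Molar mass = 88.150 g/mol.
Mass from O: 1 × 15.999 = 15.999 g/mol.
%O = 15.999 / 88.150 × 100 = 18.15%.

18.15%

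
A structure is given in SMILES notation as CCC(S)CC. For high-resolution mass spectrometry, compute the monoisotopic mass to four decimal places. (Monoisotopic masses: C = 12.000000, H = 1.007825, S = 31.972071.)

Atom tally by fragment:
  CH3 → C:1 H:3
  CH2 → C:1 H:2
  CH(SH) → C:1 H:2 S:1
  CH2 → C:1 H:2
  CH3 → C:1 H:3
Element totals:
  C: 5
  H: 12
  S: 1
Molecular formula: C5H12S.
  M = 5(12.0) + 12(1.007825) + 31.972071
    = 60.000000 + 12.093900 + 31.972071 = 104.065971

104.0660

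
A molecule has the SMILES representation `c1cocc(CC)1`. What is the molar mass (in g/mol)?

96.13 g/mol

Atom tally by fragment:
  furan ring core → C:4 H:4 O:1
  (− 1 ring H displaced by substituents)
  + C2H5 → C:2 H:5
Element totals:
  C: 6
  H: 8
  O: 1
Molecular formula: C6H8O.
  M = 6(12.011) + 8(1.008) + 15.999
    = 72.066 + 8.064 + 15.999 = 96.129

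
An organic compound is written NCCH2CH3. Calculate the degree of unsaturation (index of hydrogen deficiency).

Element totals:
  C: 3
  H: 5
  N: 1
Molecular formula: C3H5N.
DoU = (2C + 2 + N − H − X) / 2 = (2·3 + 2 + 1 − 5 − 0) / 2 = 2.

2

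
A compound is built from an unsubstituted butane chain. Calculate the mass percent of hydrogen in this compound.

Atom tally by fragment:
  CH3 → C:1 H:3
  CH2 → C:1 H:2
  CH2 → C:1 H:2
  CH3 → C:1 H:3
Element totals:
  C: 4
  H: 10
Molecular formula: C4H10.
Molar mass = 58.124 g/mol.
Mass from H: 10 × 1.008 = 10.080 g/mol.
%H = 10.080 / 58.124 × 100 = 17.34%.

17.34%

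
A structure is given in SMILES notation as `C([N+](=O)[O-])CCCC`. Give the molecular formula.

C5H11NO2

Atom tally by fragment:
  O2NCH2 → C:1 H:2 N:1 O:2
  CH2 → C:1 H:2
  CH2 → C:1 H:2
  CH2 → C:1 H:2
  CH3 → C:1 H:3
Element totals:
  C: 5
  H: 11
  N: 1
  O: 2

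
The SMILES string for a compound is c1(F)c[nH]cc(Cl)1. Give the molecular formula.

C4H3ClFN

Atom tally by fragment:
  pyrrole ring core → C:4 H:5 N:1
  (− 2 ring H displaced by substituents)
  + F → F:1
  + Cl → Cl:1
Element totals:
  C: 4
  H: 3
  Cl: 1
  F: 1
  N: 1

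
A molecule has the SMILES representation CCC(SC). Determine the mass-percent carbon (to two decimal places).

53.27%

Atom tally by fragment:
  CH3 → C:1 H:3
  CH2 → C:1 H:2
  CH2SCH3 → C:2 H:5 S:1
Element totals:
  C: 4
  H: 10
  S: 1
Molecular formula: C4H10S.
Molar mass = 90.184 g/mol.
Mass from C: 4 × 12.011 = 48.044 g/mol.
%C = 48.044 / 90.184 × 100 = 53.27%.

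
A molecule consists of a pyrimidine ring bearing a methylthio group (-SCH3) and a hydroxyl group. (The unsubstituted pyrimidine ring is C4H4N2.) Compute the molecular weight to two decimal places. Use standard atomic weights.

142.18 g/mol

Atom tally by fragment:
  pyrimidine ring core → C:4 H:4 N:2
  (− 2 ring H displaced by substituents)
  + SCH3 → C:1 H:3 S:1
  + OH → O:1 H:1
Element totals:
  C: 5
  H: 6
  N: 2
  O: 1
  S: 1
Molecular formula: C5H6N2OS.
  M = 5(12.011) + 6(1.008) + 2(14.007) + 15.999 + 32.06
    = 60.055 + 6.048 + 28.014 + 15.999 + 32.060 = 142.176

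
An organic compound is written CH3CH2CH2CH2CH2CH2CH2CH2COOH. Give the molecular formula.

Atom tally by fragment:
  CH3 → C:1 H:3
  CH2 → C:1 H:2
  CH2 → C:1 H:2
  CH2 → C:1 H:2
  CH2 → C:1 H:2
  CH2 → C:1 H:2
  CH2 → C:1 H:2
  CH2COOH → C:2 H:3 O:2
Element totals:
  C: 9
  H: 18
  O: 2

C9H18O2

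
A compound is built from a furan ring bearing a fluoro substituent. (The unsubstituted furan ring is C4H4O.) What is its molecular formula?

Atom tally by fragment:
  furan ring core → C:4 H:4 O:1
  (− 1 ring H displaced by substituents)
  + F → F:1
Element totals:
  C: 4
  H: 3
  F: 1
  O: 1

C4H3FO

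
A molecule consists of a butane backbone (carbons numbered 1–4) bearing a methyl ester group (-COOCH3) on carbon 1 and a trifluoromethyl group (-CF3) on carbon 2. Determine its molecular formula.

Atom tally by fragment:
  CH3OOCCH2 → C:3 H:5 O:2
  CH(CF3) → C:2 H:1 F:3
  CH2 → C:1 H:2
  CH3 → C:1 H:3
Element totals:
  C: 7
  H: 11
  F: 3
  O: 2

C7H11F3O2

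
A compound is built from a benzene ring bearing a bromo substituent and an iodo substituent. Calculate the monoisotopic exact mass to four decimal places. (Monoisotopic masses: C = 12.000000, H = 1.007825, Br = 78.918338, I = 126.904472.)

Atom tally by fragment:
  benzene ring core → C:6 H:6
  (− 2 ring H displaced by substituents)
  + Br → Br:1
  + I → I:1
Element totals:
  C: 6
  H: 4
  Br: 1
  I: 1
Molecular formula: C6H4BrI.
  M = 6(12.0) + 4(1.007825) + 78.918338 + 126.904472
    = 72.000000 + 4.031300 + 78.918338 + 126.904472 = 281.854110

281.8541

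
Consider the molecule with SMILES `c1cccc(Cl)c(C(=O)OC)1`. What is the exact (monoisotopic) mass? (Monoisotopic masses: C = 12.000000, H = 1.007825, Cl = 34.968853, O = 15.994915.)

Atom tally by fragment:
  benzene ring core → C:6 H:6
  (− 2 ring H displaced by substituents)
  + Cl → Cl:1
  + COOCH3 → C:2 H:3 O:2
Element totals:
  C: 8
  H: 7
  Cl: 1
  O: 2
Molecular formula: C8H7ClO2.
  M = 8(12.0) + 7(1.007825) + 34.968853 + 2(15.994915)
    = 96.000000 + 7.054775 + 34.968853 + 31.989830 = 170.013458

170.0135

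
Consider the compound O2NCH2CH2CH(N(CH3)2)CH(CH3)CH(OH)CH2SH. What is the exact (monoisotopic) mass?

236.1195

Atom tally by fragment:
  O2NCH2 → C:1 H:2 N:1 O:2
  CH2 → C:1 H:2
  CH(N(CH3)2) → C:3 H:7 N:1
  CH(CH3) → C:2 H:4
  CH(OH) → C:1 H:2 O:1
  CH2SH → C:1 H:3 S:1
Element totals:
  C: 9
  H: 20
  N: 2
  O: 3
  S: 1
Molecular formula: C9H20N2O3S.
  M = 9(12.0) + 20(1.007825) + 2(14.003074) + 3(15.994915) + 31.972071
    = 108.000000 + 20.156500 + 28.006148 + 47.984745 + 31.972071 = 236.119464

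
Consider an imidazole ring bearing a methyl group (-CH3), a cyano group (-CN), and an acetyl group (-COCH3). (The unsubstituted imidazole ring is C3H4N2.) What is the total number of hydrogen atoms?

Atom tally by fragment:
  imidazole ring core → C:3 H:4 N:2
  (− 3 ring H displaced by substituents)
  + CH3 → C:1 H:3
  + CN → C:1 N:1
  + COCH3 → C:2 H:3 O:1
Element totals:
  C: 7
  H: 7
  N: 3
  O: 1

7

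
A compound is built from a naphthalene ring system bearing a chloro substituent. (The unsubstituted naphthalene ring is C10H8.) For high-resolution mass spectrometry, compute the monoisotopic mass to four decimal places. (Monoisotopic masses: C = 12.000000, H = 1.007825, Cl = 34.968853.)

Atom tally by fragment:
  naphthalene ring system core → C:10 H:8
  (− 1 ring H displaced by substituents)
  + Cl → Cl:1
Element totals:
  C: 10
  H: 7
  Cl: 1
Molecular formula: C10H7Cl.
  M = 10(12.0) + 7(1.007825) + 34.968853
    = 120.000000 + 7.054775 + 34.968853 = 162.023628

162.0236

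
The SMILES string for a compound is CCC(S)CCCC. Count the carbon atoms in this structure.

7

Atom tally by fragment:
  CH3 → C:1 H:3
  CH2 → C:1 H:2
  CH(SH) → C:1 H:2 S:1
  CH2 → C:1 H:2
  CH2 → C:1 H:2
  CH2 → C:1 H:2
  CH3 → C:1 H:3
Element totals:
  C: 7
  H: 16
  S: 1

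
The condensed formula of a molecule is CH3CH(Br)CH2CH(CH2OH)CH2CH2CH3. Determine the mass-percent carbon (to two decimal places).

Atom tally by fragment:
  CH3 → C:1 H:3
  CH(Br) → C:1 H:1 Br:1
  CH2 → C:1 H:2
  CH(CH2OH) → C:2 H:4 O:1
  CH2 → C:1 H:2
  CH2 → C:1 H:2
  CH3 → C:1 H:3
Element totals:
  C: 8
  H: 17
  Br: 1
  O: 1
Molecular formula: C8H17BrO.
Molar mass = 209.127 g/mol.
Mass from C: 8 × 12.011 = 96.088 g/mol.
%C = 96.088 / 209.127 × 100 = 45.95%.

45.95%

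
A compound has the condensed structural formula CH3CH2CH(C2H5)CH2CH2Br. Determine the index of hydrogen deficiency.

0

Element totals:
  C: 7
  H: 15
  Br: 1
Molecular formula: C7H15Br.
DoU = (2C + 2 + N − H − X) / 2 = (2·7 + 2 + 0 − 15 − 1) / 2 = 0.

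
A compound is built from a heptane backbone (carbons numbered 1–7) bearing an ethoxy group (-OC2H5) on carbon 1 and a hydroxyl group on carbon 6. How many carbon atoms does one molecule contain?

9

Atom tally by fragment:
  C2H5OCH2 → C:3 H:7 O:1
  CH2 → C:1 H:2
  CH2 → C:1 H:2
  CH2 → C:1 H:2
  CH2 → C:1 H:2
  CH(OH) → C:1 H:2 O:1
  CH3 → C:1 H:3
Element totals:
  C: 9
  H: 20
  O: 2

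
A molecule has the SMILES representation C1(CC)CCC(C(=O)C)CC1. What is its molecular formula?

C10H18O

Atom tally by fragment:
  cyclohexane ring core → C:6 H:12
  (− 2 ring H displaced by substituents)
  + C2H5 → C:2 H:5
  + COCH3 → C:2 H:3 O:1
Element totals:
  C: 10
  H: 18
  O: 1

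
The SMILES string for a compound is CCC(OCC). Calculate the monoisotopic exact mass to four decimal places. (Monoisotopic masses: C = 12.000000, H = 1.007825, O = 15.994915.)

Atom tally by fragment:
  CH3 → C:1 H:3
  CH2 → C:1 H:2
  CH2OC2H5 → C:3 H:7 O:1
Element totals:
  C: 5
  H: 12
  O: 1
Molecular formula: C5H12O.
  M = 5(12.0) + 12(1.007825) + 15.994915
    = 60.000000 + 12.093900 + 15.994915 = 88.088815

88.0888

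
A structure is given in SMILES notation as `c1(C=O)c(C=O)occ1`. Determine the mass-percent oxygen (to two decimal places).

38.68%

Atom tally by fragment:
  furan ring core → C:4 H:4 O:1
  (− 2 ring H displaced by substituents)
  + CHO → C:1 H:1 O:1
  + CHO → C:1 H:1 O:1
Element totals:
  C: 6
  H: 4
  O: 3
Molecular formula: C6H4O3.
Molar mass = 124.095 g/mol.
Mass from O: 3 × 15.999 = 47.997 g/mol.
%O = 47.997 / 124.095 × 100 = 38.68%.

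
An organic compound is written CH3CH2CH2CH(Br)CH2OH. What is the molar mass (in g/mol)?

Atom tally by fragment:
  CH3 → C:1 H:3
  CH2 → C:1 H:2
  CH2 → C:1 H:2
  CH(Br) → C:1 H:1 Br:1
  CH2OH → C:1 H:3 O:1
Element totals:
  C: 5
  H: 11
  Br: 1
  O: 1
Molecular formula: C5H11BrO.
  M = 5(12.011) + 11(1.008) + 79.904 + 15.999
    = 60.055 + 11.088 + 79.904 + 15.999 = 167.046

167.05 g/mol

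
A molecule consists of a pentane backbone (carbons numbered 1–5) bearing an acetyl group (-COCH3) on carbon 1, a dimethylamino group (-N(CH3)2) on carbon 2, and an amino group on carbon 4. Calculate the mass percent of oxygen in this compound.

Atom tally by fragment:
  CH3COCH2 → C:3 H:5 O:1
  CH(N(CH3)2) → C:3 H:7 N:1
  CH2 → C:1 H:2
  CH(NH2) → C:1 H:3 N:1
  CH3 → C:1 H:3
Element totals:
  C: 9
  H: 20
  N: 2
  O: 1
Molecular formula: C9H20N2O.
Molar mass = 172.272 g/mol.
Mass from O: 1 × 15.999 = 15.999 g/mol.
%O = 15.999 / 172.272 × 100 = 9.29%.

9.29%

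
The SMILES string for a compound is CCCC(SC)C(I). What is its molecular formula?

C6H13IS

Atom tally by fragment:
  CH3 → C:1 H:3
  CH2 → C:1 H:2
  CH2 → C:1 H:2
  CH(SCH3) → C:2 H:4 S:1
  CH2I → C:1 H:2 I:1
Element totals:
  C: 6
  H: 13
  I: 1
  S: 1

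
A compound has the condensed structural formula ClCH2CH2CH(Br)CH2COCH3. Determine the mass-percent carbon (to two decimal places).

Element totals:
  C: 6
  H: 10
  Br: 1
  Cl: 1
  O: 1
Molecular formula: C6H10BrClO.
Molar mass = 213.499 g/mol.
Mass from C: 6 × 12.011 = 72.066 g/mol.
%C = 72.066 / 213.499 × 100 = 33.75%.

33.75%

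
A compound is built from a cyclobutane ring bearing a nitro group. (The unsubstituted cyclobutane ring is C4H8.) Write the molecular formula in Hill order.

Atom tally by fragment:
  cyclobutane ring core → C:4 H:8
  (− 1 ring H displaced by substituents)
  + NO2 → N:1 O:2
Element totals:
  C: 4
  H: 7
  N: 1
  O: 2

C4H7NO2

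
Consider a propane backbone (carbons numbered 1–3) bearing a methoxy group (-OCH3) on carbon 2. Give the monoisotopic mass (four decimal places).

74.0732

Atom tally by fragment:
  CH3 → C:1 H:3
  CH(OCH3) → C:2 H:4 O:1
  CH3 → C:1 H:3
Element totals:
  C: 4
  H: 10
  O: 1
Molecular formula: C4H10O.
  M = 4(12.0) + 10(1.007825) + 15.994915
    = 48.000000 + 10.078250 + 15.994915 = 74.073165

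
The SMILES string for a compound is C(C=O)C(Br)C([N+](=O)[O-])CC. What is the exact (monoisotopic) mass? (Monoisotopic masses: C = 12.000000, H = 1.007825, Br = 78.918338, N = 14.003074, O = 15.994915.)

222.9844

Atom tally by fragment:
  OHCCH2 → C:2 H:3 O:1
  CH(Br) → C:1 H:1 Br:1
  CH(NO2) → C:1 H:1 N:1 O:2
  CH2 → C:1 H:2
  CH3 → C:1 H:3
Element totals:
  C: 6
  H: 10
  Br: 1
  N: 1
  O: 3
Molecular formula: C6H10BrNO3.
  M = 6(12.0) + 10(1.007825) + 78.918338 + 14.003074 + 3(15.994915)
    = 72.000000 + 10.078250 + 78.918338 + 14.003074 + 47.984745 = 222.984407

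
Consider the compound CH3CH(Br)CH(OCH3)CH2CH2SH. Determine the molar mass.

213.13 g/mol

Atom tally by fragment:
  CH3 → C:1 H:3
  CH(Br) → C:1 H:1 Br:1
  CH(OCH3) → C:2 H:4 O:1
  CH2 → C:1 H:2
  CH2SH → C:1 H:3 S:1
Element totals:
  C: 6
  H: 13
  Br: 1
  O: 1
  S: 1
Molecular formula: C6H13BrOS.
  M = 6(12.011) + 13(1.008) + 79.904 + 15.999 + 32.06
    = 72.066 + 13.104 + 79.904 + 15.999 + 32.060 = 213.133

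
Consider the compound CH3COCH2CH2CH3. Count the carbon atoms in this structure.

5

Atom tally by fragment:
  CH3COCH2 → C:3 H:5 O:1
  CH2 → C:1 H:2
  CH3 → C:1 H:3
Element totals:
  C: 5
  H: 10
  O: 1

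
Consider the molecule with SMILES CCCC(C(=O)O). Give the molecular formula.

C5H10O2

Atom tally by fragment:
  CH3 → C:1 H:3
  CH2 → C:1 H:2
  CH2 → C:1 H:2
  CH2COOH → C:2 H:3 O:2
Element totals:
  C: 5
  H: 10
  O: 2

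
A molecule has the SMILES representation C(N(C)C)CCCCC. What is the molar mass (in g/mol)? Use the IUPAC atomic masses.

Atom tally by fragment:
  (CH3)2NCH2 → C:3 H:8 N:1
  CH2 → C:1 H:2
  CH2 → C:1 H:2
  CH2 → C:1 H:2
  CH2 → C:1 H:2
  CH3 → C:1 H:3
Element totals:
  C: 8
  H: 19
  N: 1
Molecular formula: C8H19N.
  M = 8(12.011) + 19(1.008) + 14.007
    = 96.088 + 19.152 + 14.007 = 129.247

129.25 g/mol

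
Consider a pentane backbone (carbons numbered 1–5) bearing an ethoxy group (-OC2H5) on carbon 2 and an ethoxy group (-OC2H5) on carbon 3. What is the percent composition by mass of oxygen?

Atom tally by fragment:
  CH3 → C:1 H:3
  CH(OC2H5) → C:3 H:6 O:1
  CH(OC2H5) → C:3 H:6 O:1
  CH2 → C:1 H:2
  CH3 → C:1 H:3
Element totals:
  C: 9
  H: 20
  O: 2
Molecular formula: C9H20O2.
Molar mass = 160.257 g/mol.
Mass from O: 2 × 15.999 = 31.998 g/mol.
%O = 31.998 / 160.257 × 100 = 19.97%.

19.97%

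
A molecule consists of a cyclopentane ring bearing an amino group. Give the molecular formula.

Atom tally by fragment:
  cyclopentane ring core → C:5 H:10
  (− 1 ring H displaced by substituents)
  + NH2 → N:1 H:2
Element totals:
  C: 5
  H: 11
  N: 1

C5H11N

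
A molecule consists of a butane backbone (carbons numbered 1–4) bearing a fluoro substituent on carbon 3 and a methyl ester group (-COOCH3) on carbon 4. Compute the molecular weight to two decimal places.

Atom tally by fragment:
  CH3 → C:1 H:3
  CH2 → C:1 H:2
  CH(F) → C:1 H:1 F:1
  CH2COOCH3 → C:3 H:5 O:2
Element totals:
  C: 6
  H: 11
  F: 1
  O: 2
Molecular formula: C6H11FO2.
  M = 6(12.011) + 11(1.008) + 18.998 + 2(15.999)
    = 72.066 + 11.088 + 18.998 + 31.998 = 134.150

134.15 g/mol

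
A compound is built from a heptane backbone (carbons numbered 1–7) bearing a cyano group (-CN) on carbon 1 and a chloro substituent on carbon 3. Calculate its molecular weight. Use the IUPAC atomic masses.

159.66 g/mol

Atom tally by fragment:
  NCCH2 → C:2 H:2 N:1
  CH2 → C:1 H:2
  CH(Cl) → C:1 H:1 Cl:1
  CH2 → C:1 H:2
  CH2 → C:1 H:2
  CH2 → C:1 H:2
  CH3 → C:1 H:3
Element totals:
  C: 8
  H: 14
  Cl: 1
  N: 1
Molecular formula: C8H14ClN.
  M = 8(12.011) + 14(1.008) + 35.45 + 14.007
    = 96.088 + 14.112 + 35.450 + 14.007 = 159.657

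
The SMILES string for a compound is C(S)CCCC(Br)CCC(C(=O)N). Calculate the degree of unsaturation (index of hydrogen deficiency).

Atom tally by fragment:
  HSCH2 → C:1 H:3 S:1
  CH2 → C:1 H:2
  CH2 → C:1 H:2
  CH2 → C:1 H:2
  CH(Br) → C:1 H:1 Br:1
  CH2 → C:1 H:2
  CH2 → C:1 H:2
  CH2CONH2 → C:2 H:4 O:1 N:1
Element totals:
  C: 9
  H: 18
  Br: 1
  N: 1
  O: 1
  S: 1
Molecular formula: C9H18BrNOS.
DoU = (2C + 2 + N − H − X) / 2 = (2·9 + 2 + 1 − 18 − 1) / 2 = 1.

1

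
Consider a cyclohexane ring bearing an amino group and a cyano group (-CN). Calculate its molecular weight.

124.19 g/mol

Atom tally by fragment:
  cyclohexane ring core → C:6 H:12
  (− 2 ring H displaced by substituents)
  + NH2 → N:1 H:2
  + CN → C:1 N:1
Element totals:
  C: 7
  H: 12
  N: 2
Molecular formula: C7H12N2.
  M = 7(12.011) + 12(1.008) + 2(14.007)
    = 84.077 + 12.096 + 28.014 = 124.187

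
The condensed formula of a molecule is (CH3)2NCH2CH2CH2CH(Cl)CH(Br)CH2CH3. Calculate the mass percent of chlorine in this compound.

Atom tally by fragment:
  (CH3)2NCH2 → C:3 H:8 N:1
  CH2 → C:1 H:2
  CH2 → C:1 H:2
  CH(Cl) → C:1 H:1 Cl:1
  CH(Br) → C:1 H:1 Br:1
  CH2 → C:1 H:2
  CH3 → C:1 H:3
Element totals:
  C: 9
  H: 19
  Br: 1
  Cl: 1
  N: 1
Molecular formula: C9H19BrClN.
Molar mass = 256.612 g/mol.
Mass from Cl: 1 × 35.45 = 35.450 g/mol.
%Cl = 35.450 / 256.612 × 100 = 13.81%.

13.81%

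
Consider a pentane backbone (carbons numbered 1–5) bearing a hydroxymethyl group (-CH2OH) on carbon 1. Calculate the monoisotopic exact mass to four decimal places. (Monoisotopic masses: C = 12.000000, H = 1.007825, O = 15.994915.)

Atom tally by fragment:
  HOCH2CH2 → C:2 H:5 O:1
  CH2 → C:1 H:2
  CH2 → C:1 H:2
  CH2 → C:1 H:2
  CH3 → C:1 H:3
Element totals:
  C: 6
  H: 14
  O: 1
Molecular formula: C6H14O.
  M = 6(12.0) + 14(1.007825) + 15.994915
    = 72.000000 + 14.109550 + 15.994915 = 102.104465

102.1045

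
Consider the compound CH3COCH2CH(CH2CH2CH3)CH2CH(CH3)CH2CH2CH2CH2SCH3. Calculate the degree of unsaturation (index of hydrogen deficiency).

1

Atom tally by fragment:
  CH3COCH2 → C:3 H:5 O:1
  CH(CH2CH2CH3) → C:4 H:8
  CH2 → C:1 H:2
  CH(CH3) → C:2 H:4
  CH2 → C:1 H:2
  CH2 → C:1 H:2
  CH2 → C:1 H:2
  CH2SCH3 → C:2 H:5 S:1
Element totals:
  C: 15
  H: 30
  O: 1
  S: 1
Molecular formula: C15H30OS.
DoU = (2C + 2 + N − H − X) / 2 = (2·15 + 2 + 0 − 30 − 0) / 2 = 1.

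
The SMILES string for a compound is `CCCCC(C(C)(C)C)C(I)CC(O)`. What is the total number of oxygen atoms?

1

Atom tally by fragment:
  CH3 → C:1 H:3
  CH2 → C:1 H:2
  CH2 → C:1 H:2
  CH2 → C:1 H:2
  CH(C(CH3)3) → C:5 H:10
  CH(I) → C:1 H:1 I:1
  CH2 → C:1 H:2
  CH2OH → C:1 H:3 O:1
Element totals:
  C: 12
  H: 25
  I: 1
  O: 1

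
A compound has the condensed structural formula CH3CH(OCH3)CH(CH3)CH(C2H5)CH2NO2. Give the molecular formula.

Atom tally by fragment:
  CH3 → C:1 H:3
  CH(OCH3) → C:2 H:4 O:1
  CH(CH3) → C:2 H:4
  CH(C2H5) → C:3 H:6
  CH2NO2 → C:1 H:2 N:1 O:2
Element totals:
  C: 9
  H: 19
  N: 1
  O: 3

C9H19NO3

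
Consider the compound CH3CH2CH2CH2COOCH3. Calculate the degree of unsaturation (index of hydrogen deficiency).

1

Atom tally by fragment:
  CH3 → C:1 H:3
  CH2 → C:1 H:2
  CH2 → C:1 H:2
  CH2COOCH3 → C:3 H:5 O:2
Element totals:
  C: 6
  H: 12
  O: 2
Molecular formula: C6H12O2.
DoU = (2C + 2 + N − H − X) / 2 = (2·6 + 2 + 0 − 12 − 0) / 2 = 1.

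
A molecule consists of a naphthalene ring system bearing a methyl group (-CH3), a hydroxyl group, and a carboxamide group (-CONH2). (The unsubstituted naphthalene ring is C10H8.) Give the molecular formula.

C12H11NO2

Atom tally by fragment:
  naphthalene ring system core → C:10 H:8
  (− 3 ring H displaced by substituents)
  + CH3 → C:1 H:3
  + OH → O:1 H:1
  + CONH2 → C:1 H:2 O:1 N:1
Element totals:
  C: 12
  H: 11
  N: 1
  O: 2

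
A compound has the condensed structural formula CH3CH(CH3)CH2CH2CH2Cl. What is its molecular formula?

Atom tally by fragment:
  CH3 → C:1 H:3
  CH(CH3) → C:2 H:4
  CH2 → C:1 H:2
  CH2 → C:1 H:2
  CH2Cl → C:1 H:2 Cl:1
Element totals:
  C: 6
  H: 13
  Cl: 1

C6H13Cl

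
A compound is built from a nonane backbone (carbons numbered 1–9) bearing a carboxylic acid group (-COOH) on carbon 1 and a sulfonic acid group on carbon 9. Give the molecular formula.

C10H20O5S

Atom tally by fragment:
  HOOCCH2 → C:2 H:3 O:2
  CH2 → C:1 H:2
  CH2 → C:1 H:2
  CH2 → C:1 H:2
  CH2 → C:1 H:2
  CH2 → C:1 H:2
  CH2 → C:1 H:2
  CH2 → C:1 H:2
  CH2SO3H → C:1 H:3 S:1 O:3
Element totals:
  C: 10
  H: 20
  O: 5
  S: 1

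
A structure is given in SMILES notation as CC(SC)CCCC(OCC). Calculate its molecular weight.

176.32 g/mol

Atom tally by fragment:
  CH3 → C:1 H:3
  CH(SCH3) → C:2 H:4 S:1
  CH2 → C:1 H:2
  CH2 → C:1 H:2
  CH2 → C:1 H:2
  CH2OC2H5 → C:3 H:7 O:1
Element totals:
  C: 9
  H: 20
  O: 1
  S: 1
Molecular formula: C9H20OS.
  M = 9(12.011) + 20(1.008) + 15.999 + 32.06
    = 108.099 + 20.160 + 15.999 + 32.060 = 176.318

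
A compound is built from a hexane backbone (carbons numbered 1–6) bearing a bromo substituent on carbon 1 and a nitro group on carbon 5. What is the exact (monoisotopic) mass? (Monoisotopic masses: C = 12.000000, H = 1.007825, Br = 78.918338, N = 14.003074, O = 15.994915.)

209.0051

Atom tally by fragment:
  BrCH2 → C:1 H:2 Br:1
  CH2 → C:1 H:2
  CH2 → C:1 H:2
  CH2 → C:1 H:2
  CH(NO2) → C:1 H:1 N:1 O:2
  CH3 → C:1 H:3
Element totals:
  C: 6
  H: 12
  Br: 1
  N: 1
  O: 2
Molecular formula: C6H12BrNO2.
  M = 6(12.0) + 12(1.007825) + 78.918338 + 14.003074 + 2(15.994915)
    = 72.000000 + 12.093900 + 78.918338 + 14.003074 + 31.989830 = 209.005142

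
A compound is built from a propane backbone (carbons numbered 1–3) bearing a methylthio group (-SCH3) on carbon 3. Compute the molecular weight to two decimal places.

Atom tally by fragment:
  CH3 → C:1 H:3
  CH2 → C:1 H:2
  CH2SCH3 → C:2 H:5 S:1
Element totals:
  C: 4
  H: 10
  S: 1
Molecular formula: C4H10S.
  M = 4(12.011) + 10(1.008) + 32.06
    = 48.044 + 10.080 + 32.060 = 90.184

90.18 g/mol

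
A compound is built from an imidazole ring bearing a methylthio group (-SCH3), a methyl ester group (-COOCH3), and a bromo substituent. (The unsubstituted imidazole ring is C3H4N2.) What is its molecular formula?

C6H7BrN2O2S

Atom tally by fragment:
  imidazole ring core → C:3 H:4 N:2
  (− 3 ring H displaced by substituents)
  + SCH3 → C:1 H:3 S:1
  + COOCH3 → C:2 H:3 O:2
  + Br → Br:1
Element totals:
  C: 6
  H: 7
  Br: 1
  N: 2
  O: 2
  S: 1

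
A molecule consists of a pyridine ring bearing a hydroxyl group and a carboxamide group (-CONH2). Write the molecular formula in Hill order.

C6H6N2O2

Atom tally by fragment:
  pyridine ring core → C:5 H:5 N:1
  (− 2 ring H displaced by substituents)
  + OH → O:1 H:1
  + CONH2 → C:1 H:2 O:1 N:1
Element totals:
  C: 6
  H: 6
  N: 2
  O: 2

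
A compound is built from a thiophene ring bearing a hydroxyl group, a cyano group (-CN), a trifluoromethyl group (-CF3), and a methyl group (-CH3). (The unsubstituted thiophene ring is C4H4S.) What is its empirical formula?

Atom tally by fragment:
  thiophene ring core → C:4 H:4 S:1
  (− 4 ring H displaced by substituents)
  + OH → O:1 H:1
  + CN → C:1 N:1
  + CF3 → C:1 F:3
  + CH3 → C:1 H:3
Element totals:
  C: 7
  H: 4
  F: 3
  N: 1
  O: 1
  S: 1
Molecular formula: C7H4F3NOS.
gcd of subscripts (7, 3, 4, 1, 1, 1) = 1, so the empirical formula equals the molecular formula.

C7H4F3NOS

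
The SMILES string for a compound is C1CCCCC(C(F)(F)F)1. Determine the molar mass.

152.16 g/mol

Atom tally by fragment:
  cyclohexane ring core → C:6 H:12
  (− 1 ring H displaced by substituents)
  + CF3 → C:1 F:3
Element totals:
  C: 7
  H: 11
  F: 3
Molecular formula: C7H11F3.
  M = 7(12.011) + 11(1.008) + 3(18.998)
    = 84.077 + 11.088 + 56.994 = 152.159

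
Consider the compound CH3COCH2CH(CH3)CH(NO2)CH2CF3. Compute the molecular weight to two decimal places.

Atom tally by fragment:
  CH3COCH2 → C:3 H:5 O:1
  CH(CH3) → C:2 H:4
  CH(NO2) → C:1 H:1 N:1 O:2
  CH2CF3 → C:2 H:2 F:3
Element totals:
  C: 8
  H: 12
  F: 3
  N: 1
  O: 3
Molecular formula: C8H12F3NO3.
  M = 8(12.011) + 12(1.008) + 3(18.998) + 14.007 + 3(15.999)
    = 96.088 + 12.096 + 56.994 + 14.007 + 47.997 = 227.182

227.18 g/mol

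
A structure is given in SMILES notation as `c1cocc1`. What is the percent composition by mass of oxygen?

Atom tally by fragment:
  furan ring core → C:4 H:4 O:1
Element totals:
  C: 4
  H: 4
  O: 1
Molecular formula: C4H4O.
Molar mass = 68.075 g/mol.
Mass from O: 1 × 15.999 = 15.999 g/mol.
%O = 15.999 / 68.075 × 100 = 23.50%.

23.50%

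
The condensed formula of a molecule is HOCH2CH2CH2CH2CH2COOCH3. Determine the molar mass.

Atom tally by fragment:
  HOCH2CH2 → C:2 H:5 O:1
  CH2 → C:1 H:2
  CH2 → C:1 H:2
  CH2COOCH3 → C:3 H:5 O:2
Element totals:
  C: 7
  H: 14
  O: 3
Molecular formula: C7H14O3.
  M = 7(12.011) + 14(1.008) + 3(15.999)
    = 84.077 + 14.112 + 47.997 = 146.186

146.19 g/mol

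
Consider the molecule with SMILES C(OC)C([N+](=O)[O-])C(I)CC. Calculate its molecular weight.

Atom tally by fragment:
  CH3OCH2 → C:2 H:5 O:1
  CH(NO2) → C:1 H:1 N:1 O:2
  CH(I) → C:1 H:1 I:1
  CH2 → C:1 H:2
  CH3 → C:1 H:3
Element totals:
  C: 6
  H: 12
  I: 1
  N: 1
  O: 3
Molecular formula: C6H12INO3.
  M = 6(12.011) + 12(1.008) + 126.904 + 14.007 + 3(15.999)
    = 72.066 + 12.096 + 126.904 + 14.007 + 47.997 = 273.070

273.07 g/mol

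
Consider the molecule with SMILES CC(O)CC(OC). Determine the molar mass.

104.15 g/mol

Atom tally by fragment:
  CH3 → C:1 H:3
  CH(OH) → C:1 H:2 O:1
  CH2 → C:1 H:2
  CH2OCH3 → C:2 H:5 O:1
Element totals:
  C: 5
  H: 12
  O: 2
Molecular formula: C5H12O2.
  M = 5(12.011) + 12(1.008) + 2(15.999)
    = 60.055 + 12.096 + 31.998 = 104.149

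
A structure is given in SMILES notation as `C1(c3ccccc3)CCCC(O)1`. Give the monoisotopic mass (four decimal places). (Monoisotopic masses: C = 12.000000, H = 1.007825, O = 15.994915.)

Atom tally by fragment:
  cyclopentane ring core → C:5 H:10
  (− 2 ring H displaced by substituents)
  + C6H5 → C:6 H:5
  + OH → O:1 H:1
Element totals:
  C: 11
  H: 14
  O: 1
Molecular formula: C11H14O.
  M = 11(12.0) + 14(1.007825) + 15.994915
    = 132.000000 + 14.109550 + 15.994915 = 162.104465

162.1045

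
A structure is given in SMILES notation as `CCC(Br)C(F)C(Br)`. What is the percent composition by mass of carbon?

24.22%

Atom tally by fragment:
  CH3 → C:1 H:3
  CH2 → C:1 H:2
  CH(Br) → C:1 H:1 Br:1
  CH(F) → C:1 H:1 F:1
  CH2Br → C:1 H:2 Br:1
Element totals:
  C: 5
  H: 9
  Br: 2
  F: 1
Molecular formula: C5H9Br2F.
Molar mass = 247.933 g/mol.
Mass from C: 5 × 12.011 = 60.055 g/mol.
%C = 60.055 / 247.933 × 100 = 24.22%.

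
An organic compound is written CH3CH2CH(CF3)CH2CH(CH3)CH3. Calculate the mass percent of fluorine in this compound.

33.88%

Element totals:
  C: 8
  H: 15
  F: 3
Molecular formula: C8H15F3.
Molar mass = 168.202 g/mol.
Mass from F: 3 × 18.998 = 56.994 g/mol.
%F = 56.994 / 168.202 × 100 = 33.88%.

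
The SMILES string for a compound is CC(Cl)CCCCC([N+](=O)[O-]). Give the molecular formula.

Atom tally by fragment:
  CH3 → C:1 H:3
  CH(Cl) → C:1 H:1 Cl:1
  CH2 → C:1 H:2
  CH2 → C:1 H:2
  CH2 → C:1 H:2
  CH2 → C:1 H:2
  CH2NO2 → C:1 H:2 N:1 O:2
Element totals:
  C: 7
  H: 14
  Cl: 1
  N: 1
  O: 2

C7H14ClNO2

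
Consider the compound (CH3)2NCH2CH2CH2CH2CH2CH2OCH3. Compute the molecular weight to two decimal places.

159.27 g/mol

Atom tally by fragment:
  (CH3)2NCH2 → C:3 H:8 N:1
  CH2 → C:1 H:2
  CH2 → C:1 H:2
  CH2 → C:1 H:2
  CH2 → C:1 H:2
  CH2OCH3 → C:2 H:5 O:1
Element totals:
  C: 9
  H: 21
  N: 1
  O: 1
Molecular formula: C9H21NO.
  M = 9(12.011) + 21(1.008) + 14.007 + 15.999
    = 108.099 + 21.168 + 14.007 + 15.999 = 159.273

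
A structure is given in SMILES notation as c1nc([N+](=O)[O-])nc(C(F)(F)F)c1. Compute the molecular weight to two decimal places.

Atom tally by fragment:
  pyrimidine ring core → C:4 H:4 N:2
  (− 2 ring H displaced by substituents)
  + NO2 → N:1 O:2
  + CF3 → C:1 F:3
Element totals:
  C: 5
  H: 2
  F: 3
  N: 3
  O: 2
Molecular formula: C5H2F3N3O2.
  M = 5(12.011) + 2(1.008) + 3(18.998) + 3(14.007) + 2(15.999)
    = 60.055 + 2.016 + 56.994 + 42.021 + 31.998 = 193.084

193.08 g/mol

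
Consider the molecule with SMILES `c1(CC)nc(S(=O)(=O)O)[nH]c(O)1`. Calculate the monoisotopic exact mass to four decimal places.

192.0205

Atom tally by fragment:
  imidazole ring core → C:3 H:4 N:2
  (− 3 ring H displaced by substituents)
  + C2H5 → C:2 H:5
  + SO3H → S:1 O:3 H:1
  + OH → O:1 H:1
Element totals:
  C: 5
  H: 8
  N: 2
  O: 4
  S: 1
Molecular formula: C5H8N2O4S.
  M = 5(12.0) + 8(1.007825) + 2(14.003074) + 4(15.994915) + 31.972071
    = 60.000000 + 8.062600 + 28.006148 + 63.979660 + 31.972071 = 192.020479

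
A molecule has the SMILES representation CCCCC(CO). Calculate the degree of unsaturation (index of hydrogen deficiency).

Atom tally by fragment:
  CH3 → C:1 H:3
  CH2 → C:1 H:2
  CH2 → C:1 H:2
  CH2 → C:1 H:2
  CH2CH2OH → C:2 H:5 O:1
Element totals:
  C: 6
  H: 14
  O: 1
Molecular formula: C6H14O.
DoU = (2C + 2 + N − H − X) / 2 = (2·6 + 2 + 0 − 14 − 0) / 2 = 0.

0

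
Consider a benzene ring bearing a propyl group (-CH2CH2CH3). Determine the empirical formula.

C3H4

Atom tally by fragment:
  benzene ring core → C:6 H:6
  (− 1 ring H displaced by substituents)
  + CH2CH2CH3 → C:3 H:7
Element totals:
  C: 9
  H: 12
Molecular formula: C9H12.
gcd of subscripts = 3; dividing each by 3:
  C: 9/3 = 3
  H: 12/3 = 4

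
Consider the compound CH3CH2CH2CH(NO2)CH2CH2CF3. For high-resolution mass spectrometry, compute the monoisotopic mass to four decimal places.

Atom tally by fragment:
  CH3 → C:1 H:3
  CH2 → C:1 H:2
  CH2 → C:1 H:2
  CH(NO2) → C:1 H:1 N:1 O:2
  CH2 → C:1 H:2
  CH2CF3 → C:2 H:2 F:3
Element totals:
  C: 7
  H: 12
  F: 3
  N: 1
  O: 2
Molecular formula: C7H12F3NO2.
  M = 7(12.0) + 12(1.007825) + 3(18.998403) + 14.003074 + 2(15.994915)
    = 84.000000 + 12.093900 + 56.995209 + 14.003074 + 31.989830 = 199.082013

199.0820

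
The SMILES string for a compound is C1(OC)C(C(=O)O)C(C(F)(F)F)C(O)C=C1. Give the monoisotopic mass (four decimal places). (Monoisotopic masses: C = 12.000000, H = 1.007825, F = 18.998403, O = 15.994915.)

Atom tally by fragment:
  cyclohexene ring core → C:6 H:10
  (− 4 ring H displaced by substituents)
  + OCH3 → C:1 H:3 O:1
  + COOH → C:1 H:1 O:2
  + CF3 → C:1 F:3
  + OH → O:1 H:1
Element totals:
  C: 9
  H: 11
  F: 3
  O: 4
Molecular formula: C9H11F3O4.
  M = 9(12.0) + 11(1.007825) + 3(18.998403) + 4(15.994915)
    = 108.000000 + 11.086075 + 56.995209 + 63.979660 = 240.060944

240.0609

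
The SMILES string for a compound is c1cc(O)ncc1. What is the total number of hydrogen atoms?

Atom tally by fragment:
  pyridine ring core → C:5 H:5 N:1
  (− 1 ring H displaced by substituents)
  + OH → O:1 H:1
Element totals:
  C: 5
  H: 5
  N: 1
  O: 1

5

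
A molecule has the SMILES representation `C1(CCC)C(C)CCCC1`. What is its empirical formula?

CH2

Atom tally by fragment:
  cyclohexane ring core → C:6 H:12
  (− 2 ring H displaced by substituents)
  + CH2CH2CH3 → C:3 H:7
  + CH3 → C:1 H:3
Element totals:
  C: 10
  H: 20
Molecular formula: C10H20.
gcd of subscripts = 10; dividing each by 10:
  C: 10/10 = 1
  H: 20/10 = 2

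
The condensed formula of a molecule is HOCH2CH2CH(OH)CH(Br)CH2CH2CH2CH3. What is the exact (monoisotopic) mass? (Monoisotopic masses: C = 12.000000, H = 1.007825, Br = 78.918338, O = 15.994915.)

Element totals:
  C: 8
  H: 17
  Br: 1
  O: 2
Molecular formula: C8H17BrO2.
  M = 8(12.0) + 17(1.007825) + 78.918338 + 2(15.994915)
    = 96.000000 + 17.133025 + 78.918338 + 31.989830 = 224.041193

224.0412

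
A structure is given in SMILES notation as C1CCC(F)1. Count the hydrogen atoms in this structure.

Atom tally by fragment:
  cyclobutane ring core → C:4 H:8
  (− 1 ring H displaced by substituents)
  + F → F:1
Element totals:
  C: 4
  H: 7
  F: 1

7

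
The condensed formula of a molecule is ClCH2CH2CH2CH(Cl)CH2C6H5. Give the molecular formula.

C11H14Cl2

Atom tally by fragment:
  ClCH2 → C:1 H:2 Cl:1
  CH2 → C:1 H:2
  CH2 → C:1 H:2
  CH(Cl) → C:1 H:1 Cl:1
  CH2C6H5 → C:7 H:7
Element totals:
  C: 11
  H: 14
  Cl: 2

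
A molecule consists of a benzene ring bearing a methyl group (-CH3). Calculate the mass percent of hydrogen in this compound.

8.75%

Atom tally by fragment:
  benzene ring core → C:6 H:6
  (− 1 ring H displaced by substituents)
  + CH3 → C:1 H:3
Element totals:
  C: 7
  H: 8
Molecular formula: C7H8.
Molar mass = 92.141 g/mol.
Mass from H: 8 × 1.008 = 8.064 g/mol.
%H = 8.064 / 92.141 × 100 = 8.75%.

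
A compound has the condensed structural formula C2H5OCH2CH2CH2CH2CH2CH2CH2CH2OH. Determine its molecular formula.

Element totals:
  C: 10
  H: 22
  O: 2

C10H22O2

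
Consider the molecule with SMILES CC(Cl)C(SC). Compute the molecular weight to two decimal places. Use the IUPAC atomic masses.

124.63 g/mol

Atom tally by fragment:
  CH3 → C:1 H:3
  CH(Cl) → C:1 H:1 Cl:1
  CH2SCH3 → C:2 H:5 S:1
Element totals:
  C: 4
  H: 9
  Cl: 1
  S: 1
Molecular formula: C4H9ClS.
  M = 4(12.011) + 9(1.008) + 35.45 + 32.06
    = 48.044 + 9.072 + 35.450 + 32.060 = 124.626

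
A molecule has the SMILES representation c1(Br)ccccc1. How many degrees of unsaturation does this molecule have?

4

Atom tally by fragment:
  benzene ring core → C:6 H:6
  (− 1 ring H displaced by substituents)
  + Br → Br:1
Element totals:
  C: 6
  H: 5
  Br: 1
Molecular formula: C6H5Br.
DoU = (2C + 2 + N − H − X) / 2 = (2·6 + 2 + 0 − 5 − 1) / 2 = 4.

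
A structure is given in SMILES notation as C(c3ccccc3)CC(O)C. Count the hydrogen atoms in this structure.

Atom tally by fragment:
  C6H5CH2 → C:7 H:7
  CH2 → C:1 H:2
  CH(OH) → C:1 H:2 O:1
  CH3 → C:1 H:3
Element totals:
  C: 10
  H: 14
  O: 1

14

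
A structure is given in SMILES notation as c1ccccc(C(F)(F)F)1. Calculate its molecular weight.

Atom tally by fragment:
  benzene ring core → C:6 H:6
  (− 1 ring H displaced by substituents)
  + CF3 → C:1 F:3
Element totals:
  C: 7
  H: 5
  F: 3
Molecular formula: C7H5F3.
  M = 7(12.011) + 5(1.008) + 3(18.998)
    = 84.077 + 5.040 + 56.994 = 146.111

146.11 g/mol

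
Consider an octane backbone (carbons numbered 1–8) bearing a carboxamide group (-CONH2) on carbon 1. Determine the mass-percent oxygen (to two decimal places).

10.17%

Atom tally by fragment:
  H2NOCCH2 → C:2 H:4 O:1 N:1
  CH2 → C:1 H:2
  CH2 → C:1 H:2
  CH2 → C:1 H:2
  CH2 → C:1 H:2
  CH2 → C:1 H:2
  CH2 → C:1 H:2
  CH3 → C:1 H:3
Element totals:
  C: 9
  H: 19
  N: 1
  O: 1
Molecular formula: C9H19NO.
Molar mass = 157.257 g/mol.
Mass from O: 1 × 15.999 = 15.999 g/mol.
%O = 15.999 / 157.257 × 100 = 10.17%.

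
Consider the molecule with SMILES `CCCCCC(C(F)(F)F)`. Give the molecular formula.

C7H13F3

Atom tally by fragment:
  CH3 → C:1 H:3
  CH2 → C:1 H:2
  CH2 → C:1 H:2
  CH2 → C:1 H:2
  CH2 → C:1 H:2
  CH2CF3 → C:2 H:2 F:3
Element totals:
  C: 7
  H: 13
  F: 3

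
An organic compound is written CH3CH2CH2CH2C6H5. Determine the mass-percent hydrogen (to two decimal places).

Atom tally by fragment:
  CH3 → C:1 H:3
  CH2 → C:1 H:2
  CH2 → C:1 H:2
  CH2C6H5 → C:7 H:7
Element totals:
  C: 10
  H: 14
Molecular formula: C10H14.
Molar mass = 134.222 g/mol.
Mass from H: 14 × 1.008 = 14.112 g/mol.
%H = 14.112 / 134.222 × 100 = 10.51%.

10.51%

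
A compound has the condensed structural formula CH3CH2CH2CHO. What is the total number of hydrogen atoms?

Atom tally by fragment:
  CH3 → C:1 H:3
  CH2 → C:1 H:2
  CH2CHO → C:2 H:3 O:1
Element totals:
  C: 4
  H: 8
  O: 1

8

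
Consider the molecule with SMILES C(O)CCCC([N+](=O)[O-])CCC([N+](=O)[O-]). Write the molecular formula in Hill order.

C8H16N2O5

Atom tally by fragment:
  HOCH2 → C:1 H:3 O:1
  CH2 → C:1 H:2
  CH2 → C:1 H:2
  CH2 → C:1 H:2
  CH(NO2) → C:1 H:1 N:1 O:2
  CH2 → C:1 H:2
  CH2 → C:1 H:2
  CH2NO2 → C:1 H:2 N:1 O:2
Element totals:
  C: 8
  H: 16
  N: 2
  O: 5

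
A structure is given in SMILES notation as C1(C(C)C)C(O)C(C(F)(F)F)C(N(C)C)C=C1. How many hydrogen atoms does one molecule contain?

Atom tally by fragment:
  cyclohexene ring core → C:6 H:10
  (− 4 ring H displaced by substituents)
  + CH(CH3)2 → C:3 H:7
  + OH → O:1 H:1
  + CF3 → C:1 F:3
  + N(CH3)2 → N:1 C:2 H:6
Element totals:
  C: 12
  H: 20
  F: 3
  N: 1
  O: 1

20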